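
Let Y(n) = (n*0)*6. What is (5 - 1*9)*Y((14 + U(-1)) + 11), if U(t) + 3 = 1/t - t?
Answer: 0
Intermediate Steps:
U(t) = -3 + 1/t - t (U(t) = -3 + (1/t - t) = -3 + 1/t - t)
Y(n) = 0 (Y(n) = 0*6 = 0)
(5 - 1*9)*Y((14 + U(-1)) + 11) = (5 - 1*9)*0 = (5 - 9)*0 = -4*0 = 0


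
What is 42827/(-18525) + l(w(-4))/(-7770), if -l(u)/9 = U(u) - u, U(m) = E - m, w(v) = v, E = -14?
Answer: -11125538/4797975 ≈ -2.3188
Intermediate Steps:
U(m) = -14 - m
l(u) = 126 + 18*u (l(u) = -9*((-14 - u) - u) = -9*(-14 - 2*u) = 126 + 18*u)
42827/(-18525) + l(w(-4))/(-7770) = 42827/(-18525) + (126 + 18*(-4))/(-7770) = 42827*(-1/18525) + (126 - 72)*(-1/7770) = -42827/18525 + 54*(-1/7770) = -42827/18525 - 9/1295 = -11125538/4797975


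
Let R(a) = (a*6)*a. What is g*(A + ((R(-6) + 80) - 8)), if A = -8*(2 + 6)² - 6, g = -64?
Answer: 14720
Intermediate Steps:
R(a) = 6*a² (R(a) = (6*a)*a = 6*a²)
A = -518 (A = -8*8² - 6 = -8*64 - 6 = -512 - 6 = -518)
g*(A + ((R(-6) + 80) - 8)) = -64*(-518 + ((6*(-6)² + 80) - 8)) = -64*(-518 + ((6*36 + 80) - 8)) = -64*(-518 + ((216 + 80) - 8)) = -64*(-518 + (296 - 8)) = -64*(-518 + 288) = -64*(-230) = 14720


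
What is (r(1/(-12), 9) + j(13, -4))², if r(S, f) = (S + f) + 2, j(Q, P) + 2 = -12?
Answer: 1369/144 ≈ 9.5069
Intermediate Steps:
j(Q, P) = -14 (j(Q, P) = -2 - 12 = -14)
r(S, f) = 2 + S + f
(r(1/(-12), 9) + j(13, -4))² = ((2 + 1/(-12) + 9) - 14)² = ((2 - 1/12 + 9) - 14)² = (131/12 - 14)² = (-37/12)² = 1369/144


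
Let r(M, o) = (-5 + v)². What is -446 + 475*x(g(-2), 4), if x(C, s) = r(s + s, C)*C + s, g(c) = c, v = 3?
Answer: -2346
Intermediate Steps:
r(M, o) = 4 (r(M, o) = (-5 + 3)² = (-2)² = 4)
x(C, s) = s + 4*C (x(C, s) = 4*C + s = s + 4*C)
-446 + 475*x(g(-2), 4) = -446 + 475*(4 + 4*(-2)) = -446 + 475*(4 - 8) = -446 + 475*(-4) = -446 - 1900 = -2346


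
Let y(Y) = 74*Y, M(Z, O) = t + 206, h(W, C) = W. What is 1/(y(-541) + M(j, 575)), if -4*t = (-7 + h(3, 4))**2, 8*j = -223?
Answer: -1/39832 ≈ -2.5105e-5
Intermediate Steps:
j = -223/8 (j = (1/8)*(-223) = -223/8 ≈ -27.875)
t = -4 (t = -(-7 + 3)**2/4 = -1/4*(-4)**2 = -1/4*16 = -4)
M(Z, O) = 202 (M(Z, O) = -4 + 206 = 202)
1/(y(-541) + M(j, 575)) = 1/(74*(-541) + 202) = 1/(-40034 + 202) = 1/(-39832) = -1/39832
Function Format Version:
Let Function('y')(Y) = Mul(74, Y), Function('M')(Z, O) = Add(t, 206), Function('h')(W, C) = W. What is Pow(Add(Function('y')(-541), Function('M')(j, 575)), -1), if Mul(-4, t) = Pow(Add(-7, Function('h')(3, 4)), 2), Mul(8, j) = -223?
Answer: Rational(-1, 39832) ≈ -2.5105e-5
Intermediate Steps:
j = Rational(-223, 8) (j = Mul(Rational(1, 8), -223) = Rational(-223, 8) ≈ -27.875)
t = -4 (t = Mul(Rational(-1, 4), Pow(Add(-7, 3), 2)) = Mul(Rational(-1, 4), Pow(-4, 2)) = Mul(Rational(-1, 4), 16) = -4)
Function('M')(Z, O) = 202 (Function('M')(Z, O) = Add(-4, 206) = 202)
Pow(Add(Function('y')(-541), Function('M')(j, 575)), -1) = Pow(Add(Mul(74, -541), 202), -1) = Pow(Add(-40034, 202), -1) = Pow(-39832, -1) = Rational(-1, 39832)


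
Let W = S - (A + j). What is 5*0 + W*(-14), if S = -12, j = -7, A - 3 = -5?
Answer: 42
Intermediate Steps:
A = -2 (A = 3 - 5 = -2)
W = -3 (W = -12 - (-2 - 7) = -12 - 1*(-9) = -12 + 9 = -3)
5*0 + W*(-14) = 5*0 - 3*(-14) = 0 + 42 = 42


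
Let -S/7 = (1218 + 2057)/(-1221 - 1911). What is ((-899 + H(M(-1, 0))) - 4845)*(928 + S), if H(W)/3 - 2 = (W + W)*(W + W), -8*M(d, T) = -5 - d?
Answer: -16800229435/3132 ≈ -5.3641e+6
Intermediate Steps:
M(d, T) = 5/8 + d/8 (M(d, T) = -(-5 - d)/8 = 5/8 + d/8)
H(W) = 6 + 12*W² (H(W) = 6 + 3*((W + W)*(W + W)) = 6 + 3*((2*W)*(2*W)) = 6 + 3*(4*W²) = 6 + 12*W²)
S = 22925/3132 (S = -7*(1218 + 2057)/(-1221 - 1911) = -22925/(-3132) = -22925*(-1)/3132 = -7*(-3275/3132) = 22925/3132 ≈ 7.3196)
((-899 + H(M(-1, 0))) - 4845)*(928 + S) = ((-899 + (6 + 12*(5/8 + (⅛)*(-1))²)) - 4845)*(928 + 22925/3132) = ((-899 + (6 + 12*(5/8 - ⅛)²)) - 4845)*(2929421/3132) = ((-899 + (6 + 12*(½)²)) - 4845)*(2929421/3132) = ((-899 + (6 + 12*(¼))) - 4845)*(2929421/3132) = ((-899 + (6 + 3)) - 4845)*(2929421/3132) = ((-899 + 9) - 4845)*(2929421/3132) = (-890 - 4845)*(2929421/3132) = -5735*2929421/3132 = -16800229435/3132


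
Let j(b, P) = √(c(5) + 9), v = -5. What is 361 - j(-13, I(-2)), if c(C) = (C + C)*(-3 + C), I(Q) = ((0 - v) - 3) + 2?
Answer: 361 - √29 ≈ 355.61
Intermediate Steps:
I(Q) = 4 (I(Q) = ((0 - 1*(-5)) - 3) + 2 = ((0 + 5) - 3) + 2 = (5 - 3) + 2 = 2 + 2 = 4)
c(C) = 2*C*(-3 + C) (c(C) = (2*C)*(-3 + C) = 2*C*(-3 + C))
j(b, P) = √29 (j(b, P) = √(2*5*(-3 + 5) + 9) = √(2*5*2 + 9) = √(20 + 9) = √29)
361 - j(-13, I(-2)) = 361 - √29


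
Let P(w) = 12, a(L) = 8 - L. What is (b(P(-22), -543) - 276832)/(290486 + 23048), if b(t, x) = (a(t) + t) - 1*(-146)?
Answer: -138339/156767 ≈ -0.88245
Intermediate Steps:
b(t, x) = 154 (b(t, x) = ((8 - t) + t) - 1*(-146) = 8 + 146 = 154)
(b(P(-22), -543) - 276832)/(290486 + 23048) = (154 - 276832)/(290486 + 23048) = -276678/313534 = -276678*1/313534 = -138339/156767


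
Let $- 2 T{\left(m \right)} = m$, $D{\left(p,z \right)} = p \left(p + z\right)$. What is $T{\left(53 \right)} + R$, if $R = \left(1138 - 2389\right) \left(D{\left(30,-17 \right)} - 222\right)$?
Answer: $- \frac{420389}{2} \approx -2.1019 \cdot 10^{5}$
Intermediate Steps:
$T{\left(m \right)} = - \frac{m}{2}$
$R = -210168$ ($R = \left(1138 - 2389\right) \left(30 \left(30 - 17\right) - 222\right) = - 1251 \left(30 \cdot 13 - 222\right) = - 1251 \left(390 - 222\right) = \left(-1251\right) 168 = -210168$)
$T{\left(53 \right)} + R = \left(- \frac{1}{2}\right) 53 - 210168 = - \frac{53}{2} - 210168 = - \frac{420389}{2}$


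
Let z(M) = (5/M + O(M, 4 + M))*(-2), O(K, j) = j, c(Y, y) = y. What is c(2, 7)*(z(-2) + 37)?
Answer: 266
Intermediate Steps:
z(M) = -8 - 10/M - 2*M (z(M) = (5/M + (4 + M))*(-2) = (4 + M + 5/M)*(-2) = -8 - 10/M - 2*M)
c(2, 7)*(z(-2) + 37) = 7*((-8 - 10/(-2) - 2*(-2)) + 37) = 7*((-8 - 10*(-½) + 4) + 37) = 7*((-8 + 5 + 4) + 37) = 7*(1 + 37) = 7*38 = 266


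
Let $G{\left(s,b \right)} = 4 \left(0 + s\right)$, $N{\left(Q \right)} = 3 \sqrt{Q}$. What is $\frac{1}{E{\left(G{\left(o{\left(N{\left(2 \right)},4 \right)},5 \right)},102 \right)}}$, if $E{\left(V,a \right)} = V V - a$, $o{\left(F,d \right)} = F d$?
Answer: $\frac{1}{4506} \approx 0.00022193$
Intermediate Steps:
$G{\left(s,b \right)} = 4 s$
$E{\left(V,a \right)} = V^{2} - a$
$\frac{1}{E{\left(G{\left(o{\left(N{\left(2 \right)},4 \right)},5 \right)},102 \right)}} = \frac{1}{\left(4 \cdot 3 \sqrt{2} \cdot 4\right)^{2} - 102} = \frac{1}{\left(4 \cdot 12 \sqrt{2}\right)^{2} - 102} = \frac{1}{\left(48 \sqrt{2}\right)^{2} - 102} = \frac{1}{4608 - 102} = \frac{1}{4506}$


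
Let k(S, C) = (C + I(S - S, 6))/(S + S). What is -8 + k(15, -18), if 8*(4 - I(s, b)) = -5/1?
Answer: -2027/240 ≈ -8.4458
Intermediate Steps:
I(s, b) = 37/8 (I(s, b) = 4 - (-5)/(8*1) = 4 - (-5)/8 = 4 - ⅛*(-5) = 4 + 5/8 = 37/8)
k(S, C) = (37/8 + C)/(2*S) (k(S, C) = (C + 37/8)/(S + S) = (37/8 + C)/((2*S)) = (37/8 + C)*(1/(2*S)) = (37/8 + C)/(2*S))
-8 + k(15, -18) = -8 + (1/16)*(37 + 8*(-18))/15 = -8 + (1/16)*(1/15)*(37 - 144) = -8 + (1/16)*(1/15)*(-107) = -8 - 107/240 = -2027/240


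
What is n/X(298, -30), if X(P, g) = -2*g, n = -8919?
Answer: -2973/20 ≈ -148.65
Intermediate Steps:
n/X(298, -30) = -8919/((-2*(-30))) = -8919/60 = -8919*1/60 = -2973/20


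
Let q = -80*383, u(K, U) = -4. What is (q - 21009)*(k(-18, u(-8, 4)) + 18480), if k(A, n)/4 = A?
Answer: -950754792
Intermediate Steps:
k(A, n) = 4*A
q = -30640
(q - 21009)*(k(-18, u(-8, 4)) + 18480) = (-30640 - 21009)*(4*(-18) + 18480) = -51649*(-72 + 18480) = -51649*18408 = -950754792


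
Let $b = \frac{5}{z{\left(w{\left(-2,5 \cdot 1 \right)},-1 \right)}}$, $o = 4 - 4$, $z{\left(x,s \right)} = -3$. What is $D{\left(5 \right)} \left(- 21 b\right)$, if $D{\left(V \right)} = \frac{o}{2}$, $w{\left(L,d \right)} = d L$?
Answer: $0$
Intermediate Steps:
$w{\left(L,d \right)} = L d$
$o = 0$ ($o = 4 - 4 = 0$)
$b = - \frac{5}{3}$ ($b = \frac{5}{-3} = 5 \left(- \frac{1}{3}\right) = - \frac{5}{3} \approx -1.6667$)
$D{\left(V \right)} = 0$ ($D{\left(V \right)} = \frac{0}{2} = 0 \cdot \frac{1}{2} = 0$)
$D{\left(5 \right)} \left(- 21 b\right) = 0 \left(\left(-21\right) \left(- \frac{5}{3}\right)\right) = 0 \cdot 35 = 0$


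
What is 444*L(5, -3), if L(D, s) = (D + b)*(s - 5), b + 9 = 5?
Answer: -3552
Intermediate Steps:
b = -4 (b = -9 + 5 = -4)
L(D, s) = (-5 + s)*(-4 + D) (L(D, s) = (D - 4)*(s - 5) = (-4 + D)*(-5 + s) = (-5 + s)*(-4 + D))
444*L(5, -3) = 444*(20 - 5*5 - 4*(-3) + 5*(-3)) = 444*(20 - 25 + 12 - 15) = 444*(-8) = -3552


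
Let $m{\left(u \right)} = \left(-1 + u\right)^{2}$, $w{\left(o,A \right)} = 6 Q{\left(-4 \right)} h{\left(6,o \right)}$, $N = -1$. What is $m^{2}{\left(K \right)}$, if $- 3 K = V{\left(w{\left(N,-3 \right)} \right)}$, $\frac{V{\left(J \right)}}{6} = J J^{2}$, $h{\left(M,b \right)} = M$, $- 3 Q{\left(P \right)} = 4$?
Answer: $2393354206488198021121$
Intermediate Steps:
$Q{\left(P \right)} = - \frac{4}{3}$ ($Q{\left(P \right)} = \left(- \frac{1}{3}\right) 4 = - \frac{4}{3}$)
$w{\left(o,A \right)} = -48$ ($w{\left(o,A \right)} = 6 \left(- \frac{4}{3}\right) 6 = \left(-8\right) 6 = -48$)
$V{\left(J \right)} = 6 J^{3}$ ($V{\left(J \right)} = 6 J J^{2} = 6 J^{3}$)
$K = 221184$ ($K = - \frac{6 \left(-48\right)^{3}}{3} = - \frac{6 \left(-110592\right)}{3} = \left(- \frac{1}{3}\right) \left(-663552\right) = 221184$)
$m^{2}{\left(K \right)} = \left(\left(-1 + 221184\right)^{2}\right)^{2} = \left(221183^{2}\right)^{2} = 48921919489^{2} = 2393354206488198021121$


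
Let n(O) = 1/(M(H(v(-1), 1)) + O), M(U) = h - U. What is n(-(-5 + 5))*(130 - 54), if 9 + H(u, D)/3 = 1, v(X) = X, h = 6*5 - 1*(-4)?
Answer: 38/29 ≈ 1.3103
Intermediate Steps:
h = 34 (h = 30 + 4 = 34)
H(u, D) = -24 (H(u, D) = -27 + 3*1 = -27 + 3 = -24)
M(U) = 34 - U
n(O) = 1/(58 + O) (n(O) = 1/((34 - 1*(-24)) + O) = 1/((34 + 24) + O) = 1/(58 + O))
n(-(-5 + 5))*(130 - 54) = (130 - 54)/(58 - (-5 + 5)) = 76/(58 - 1*0) = 76/(58 + 0) = 76/58 = (1/58)*76 = 38/29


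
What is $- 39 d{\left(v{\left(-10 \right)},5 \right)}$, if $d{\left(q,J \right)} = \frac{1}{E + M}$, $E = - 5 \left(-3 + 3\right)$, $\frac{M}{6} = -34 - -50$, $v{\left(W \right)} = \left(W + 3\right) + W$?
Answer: $- \frac{13}{32} \approx -0.40625$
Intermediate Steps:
$v{\left(W \right)} = 3 + 2 W$ ($v{\left(W \right)} = \left(3 + W\right) + W = 3 + 2 W$)
$M = 96$ ($M = 6 \left(-34 - -50\right) = 6 \left(-34 + 50\right) = 6 \cdot 16 = 96$)
$E = 0$ ($E = \left(-5\right) 0 = 0$)
$d{\left(q,J \right)} = \frac{1}{96}$ ($d{\left(q,J \right)} = \frac{1}{0 + 96} = \frac{1}{96}$)
$- 39 d{\left(v{\left(-10 \right)},5 \right)} = \left(-39\right) \frac{1}{96} = - \frac{13}{32}$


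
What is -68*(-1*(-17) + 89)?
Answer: -7208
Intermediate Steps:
-68*(-1*(-17) + 89) = -68*(17 + 89) = -68*106 = -7208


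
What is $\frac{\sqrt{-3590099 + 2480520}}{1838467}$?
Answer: $\frac{i \sqrt{1109579}}{1838467} \approx 0.00057296 i$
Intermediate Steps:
$\frac{\sqrt{-3590099 + 2480520}}{1838467} = \sqrt{-1109579} \cdot \frac{1}{1838467} = i \sqrt{1109579} \cdot \frac{1}{1838467} = \frac{i \sqrt{1109579}}{1838467}$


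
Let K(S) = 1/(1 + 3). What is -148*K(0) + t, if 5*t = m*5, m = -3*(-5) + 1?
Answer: -21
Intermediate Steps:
m = 16 (m = 15 + 1 = 16)
t = 16 (t = (16*5)/5 = (⅕)*80 = 16)
K(S) = ¼ (K(S) = 1/4 = ¼)
-148*K(0) + t = -148*¼ + 16 = -37 + 16 = -21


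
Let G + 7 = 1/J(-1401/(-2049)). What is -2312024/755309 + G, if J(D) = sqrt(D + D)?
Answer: -7599187/755309 + sqrt(637922)/934 ≈ -9.2059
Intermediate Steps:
J(D) = sqrt(2)*sqrt(D) (J(D) = sqrt(2*D) = sqrt(2)*sqrt(D))
G = -7 + sqrt(637922)/934 (G = -7 + 1/(sqrt(2)*sqrt(-1401/(-2049))) = -7 + 1/(sqrt(2)*sqrt(-1401*(-1/2049))) = -7 + 1/(sqrt(2)*sqrt(467/683)) = -7 + 1/(sqrt(2)*(sqrt(318961)/683)) = -7 + 1/(sqrt(637922)/683) = -7 + sqrt(637922)/934 ≈ -6.1449)
-2312024/755309 + G = -2312024/755309 + (-7 + sqrt(637922)/934) = -7599187/755309 + sqrt(637922)/934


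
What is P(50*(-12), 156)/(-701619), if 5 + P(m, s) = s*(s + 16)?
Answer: -26827/701619 ≈ -0.038236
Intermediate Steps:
P(m, s) = -5 + s*(16 + s) (P(m, s) = -5 + s*(s + 16) = -5 + s*(16 + s))
P(50*(-12), 156)/(-701619) = (-5 + 156**2 + 16*156)/(-701619) = (-5 + 24336 + 2496)*(-1/701619) = 26827*(-1/701619) = -26827/701619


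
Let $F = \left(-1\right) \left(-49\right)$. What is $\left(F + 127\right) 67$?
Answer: $11792$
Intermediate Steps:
$F = 49$
$\left(F + 127\right) 67 = \left(49 + 127\right) 67 = 176 \cdot 67 = 11792$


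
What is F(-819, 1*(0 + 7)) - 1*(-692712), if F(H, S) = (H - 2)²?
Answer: 1366753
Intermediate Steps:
F(H, S) = (-2 + H)²
F(-819, 1*(0 + 7)) - 1*(-692712) = (-2 - 819)² - 1*(-692712) = (-821)² + 692712 = 674041 + 692712 = 1366753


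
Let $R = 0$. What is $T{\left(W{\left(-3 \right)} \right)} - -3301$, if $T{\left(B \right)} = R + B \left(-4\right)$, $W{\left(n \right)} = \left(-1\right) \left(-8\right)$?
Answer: $3269$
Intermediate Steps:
$W{\left(n \right)} = 8$
$T{\left(B \right)} = - 4 B$ ($T{\left(B \right)} = 0 + B \left(-4\right) = 0 - 4 B = - 4 B$)
$T{\left(W{\left(-3 \right)} \right)} - -3301 = \left(-4\right) 8 - -3301 = -32 + 3301 = 3269$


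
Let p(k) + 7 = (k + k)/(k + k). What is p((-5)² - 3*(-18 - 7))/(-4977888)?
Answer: 1/829648 ≈ 1.2053e-6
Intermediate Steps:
p(k) = -6 (p(k) = -7 + (k + k)/(k + k) = -7 + (2*k)/((2*k)) = -7 + (2*k)*(1/(2*k)) = -7 + 1 = -6)
p((-5)² - 3*(-18 - 7))/(-4977888) = -6/(-4977888) = -6*(-1/4977888) = 1/829648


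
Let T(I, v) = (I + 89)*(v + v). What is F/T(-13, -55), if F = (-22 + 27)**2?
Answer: -5/1672 ≈ -0.0029904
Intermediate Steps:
T(I, v) = 2*v*(89 + I) (T(I, v) = (89 + I)*(2*v) = 2*v*(89 + I))
F = 25 (F = 5**2 = 25)
F/T(-13, -55) = 25/((2*(-55)*(89 - 13))) = 25/((2*(-55)*76)) = 25/(-8360) = 25*(-1/8360) = -5/1672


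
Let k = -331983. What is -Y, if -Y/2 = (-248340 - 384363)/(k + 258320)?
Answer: 1265406/73663 ≈ 17.178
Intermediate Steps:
Y = -1265406/73663 (Y = -2*(-248340 - 384363)/(-331983 + 258320) = -(-1265406)/(-73663) = -(-1265406)*(-1)/73663 = -2*632703/73663 = -1265406/73663 ≈ -17.178)
-Y = -1*(-1265406/73663) = 1265406/73663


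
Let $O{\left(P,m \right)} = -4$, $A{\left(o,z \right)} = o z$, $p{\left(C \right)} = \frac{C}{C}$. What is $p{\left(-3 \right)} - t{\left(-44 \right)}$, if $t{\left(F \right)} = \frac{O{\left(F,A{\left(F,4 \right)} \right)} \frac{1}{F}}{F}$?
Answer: $\frac{485}{484} \approx 1.0021$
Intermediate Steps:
$p{\left(C \right)} = 1$
$t{\left(F \right)} = - \frac{4}{F^{2}}$ ($t{\left(F \right)} = \frac{\left(-4\right) \frac{1}{F}}{F} = - \frac{4}{F^{2}}$)
$p{\left(-3 \right)} - t{\left(-44 \right)} = 1 - - \frac{4}{1936} = 1 - \left(-4\right) \frac{1}{1936} = 1 - - \frac{1}{484} = 1 + \frac{1}{484} = \frac{485}{484}$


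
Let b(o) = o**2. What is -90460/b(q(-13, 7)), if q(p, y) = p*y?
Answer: -90460/8281 ≈ -10.924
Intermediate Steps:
-90460/b(q(-13, 7)) = -90460/((-13*7)**2) = -90460/((-91)**2) = -90460/8281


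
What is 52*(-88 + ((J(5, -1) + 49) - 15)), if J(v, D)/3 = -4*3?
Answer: -4680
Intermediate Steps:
J(v, D) = -36 (J(v, D) = 3*(-4*3) = 3*(-12) = -36)
52*(-88 + ((J(5, -1) + 49) - 15)) = 52*(-88 + ((-36 + 49) - 15)) = 52*(-88 + (13 - 15)) = 52*(-88 - 2) = 52*(-90) = -4680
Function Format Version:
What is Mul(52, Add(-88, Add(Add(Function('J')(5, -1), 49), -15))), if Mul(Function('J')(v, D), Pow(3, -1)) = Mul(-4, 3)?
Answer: -4680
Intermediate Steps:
Function('J')(v, D) = -36 (Function('J')(v, D) = Mul(3, Mul(-4, 3)) = Mul(3, -12) = -36)
Mul(52, Add(-88, Add(Add(Function('J')(5, -1), 49), -15))) = Mul(52, Add(-88, Add(Add(-36, 49), -15))) = Mul(52, Add(-88, Add(13, -15))) = Mul(52, Add(-88, -2)) = Mul(52, -90) = -4680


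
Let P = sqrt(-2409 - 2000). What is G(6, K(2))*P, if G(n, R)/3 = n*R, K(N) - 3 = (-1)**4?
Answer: 72*I*sqrt(4409) ≈ 4780.8*I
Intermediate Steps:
K(N) = 4 (K(N) = 3 + (-1)**4 = 3 + 1 = 4)
G(n, R) = 3*R*n (G(n, R) = 3*(n*R) = 3*(R*n) = 3*R*n)
P = I*sqrt(4409) (P = sqrt(-4409) = I*sqrt(4409) ≈ 66.4*I)
G(6, K(2))*P = (3*4*6)*(I*sqrt(4409)) = 72*(I*sqrt(4409)) = 72*I*sqrt(4409)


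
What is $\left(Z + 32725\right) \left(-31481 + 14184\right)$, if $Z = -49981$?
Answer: $298477032$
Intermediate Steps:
$\left(Z + 32725\right) \left(-31481 + 14184\right) = \left(-49981 + 32725\right) \left(-31481 + 14184\right) = \left(-17256\right) \left(-17297\right) = 298477032$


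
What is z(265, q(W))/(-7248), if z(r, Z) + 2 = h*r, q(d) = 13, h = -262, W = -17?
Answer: 2893/302 ≈ 9.5795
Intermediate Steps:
z(r, Z) = -2 - 262*r
z(265, q(W))/(-7248) = (-2 - 262*265)/(-7248) = (-2 - 69430)*(-1/7248) = -69432*(-1/7248) = 2893/302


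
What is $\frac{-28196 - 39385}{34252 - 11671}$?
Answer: $- \frac{7509}{2509} \approx -2.9928$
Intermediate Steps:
$\frac{-28196 - 39385}{34252 - 11671} = - \frac{67581}{34252 + \left(-24903 + 13232\right)} = - \frac{67581}{34252 - 11671} = - \frac{67581}{22581} = \left(-67581\right) \frac{1}{22581} = - \frac{7509}{2509}$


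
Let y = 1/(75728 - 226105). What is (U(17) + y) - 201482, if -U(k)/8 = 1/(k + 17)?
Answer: -515070999663/2556409 ≈ -2.0148e+5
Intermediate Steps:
y = -1/150377 (y = 1/(-150377) = -1/150377 ≈ -6.6500e-6)
U(k) = -8/(17 + k) (U(k) = -8/(k + 17) = -8/(17 + k))
(U(17) + y) - 201482 = (-8/(17 + 17) - 1/150377) - 201482 = (-8/34 - 1/150377) - 201482 = (-8*1/34 - 1/150377) - 201482 = (-4/17 - 1/150377) - 201482 = -601525/2556409 - 201482 = -515070999663/2556409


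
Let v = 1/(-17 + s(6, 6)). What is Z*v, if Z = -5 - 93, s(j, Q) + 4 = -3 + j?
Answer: 49/9 ≈ 5.4444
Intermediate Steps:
s(j, Q) = -7 + j (s(j, Q) = -4 + (-3 + j) = -7 + j)
v = -1/18 (v = 1/(-17 + (-7 + 6)) = 1/(-17 - 1) = 1/(-18) = -1/18 ≈ -0.055556)
Z = -98
Z*v = -98*(-1/18) = 49/9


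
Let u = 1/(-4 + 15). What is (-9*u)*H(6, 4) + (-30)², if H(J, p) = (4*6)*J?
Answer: 8604/11 ≈ 782.18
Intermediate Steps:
u = 1/11 ≈ 0.090909
H(J, p) = 24*J
(-9*u)*H(6, 4) + (-30)² = (-9*1/11)*(24*6) + (-30)² = -9/11*144 + 900 = -1296/11 + 900 = 8604/11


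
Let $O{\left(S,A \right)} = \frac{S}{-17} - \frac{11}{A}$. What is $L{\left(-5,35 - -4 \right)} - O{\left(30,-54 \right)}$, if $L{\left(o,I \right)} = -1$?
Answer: $\frac{515}{918} \approx 0.561$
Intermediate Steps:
$O{\left(S,A \right)} = - \frac{11}{A} - \frac{S}{17}$ ($O{\left(S,A \right)} = S \left(- \frac{1}{17}\right) - \frac{11}{A} = - \frac{S}{17} - \frac{11}{A} = - \frac{11}{A} - \frac{S}{17}$)
$L{\left(-5,35 - -4 \right)} - O{\left(30,-54 \right)} = -1 - \left(- \frac{11}{-54} - \frac{30}{17}\right) = -1 - \left(\left(-11\right) \left(- \frac{1}{54}\right) - \frac{30}{17}\right) = -1 - \left(\frac{11}{54} - \frac{30}{17}\right) = -1 - - \frac{1433}{918} = -1 + \frac{1433}{918} = \frac{515}{918}$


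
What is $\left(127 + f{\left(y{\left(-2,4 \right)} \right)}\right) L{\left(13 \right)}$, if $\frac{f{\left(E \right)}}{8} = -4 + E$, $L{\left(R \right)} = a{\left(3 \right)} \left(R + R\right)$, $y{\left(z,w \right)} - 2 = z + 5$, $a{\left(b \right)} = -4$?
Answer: $-14040$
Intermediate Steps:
$y{\left(z,w \right)} = 7 + z$ ($y{\left(z,w \right)} = 2 + \left(z + 5\right) = 2 + \left(5 + z\right) = 7 + z$)
$L{\left(R \right)} = - 8 R$ ($L{\left(R \right)} = - 4 \left(R + R\right) = - 4 \cdot 2 R = - 8 R$)
$f{\left(E \right)} = -32 + 8 E$ ($f{\left(E \right)} = 8 \left(-4 + E\right) = -32 + 8 E$)
$\left(127 + f{\left(y{\left(-2,4 \right)} \right)}\right) L{\left(13 \right)} = \left(127 - \left(32 - 8 \left(7 - 2\right)\right)\right) \left(\left(-8\right) 13\right) = \left(127 + \left(-32 + 8 \cdot 5\right)\right) \left(-104\right) = \left(127 + \left(-32 + 40\right)\right) \left(-104\right) = \left(127 + 8\right) \left(-104\right) = 135 \left(-104\right) = -14040$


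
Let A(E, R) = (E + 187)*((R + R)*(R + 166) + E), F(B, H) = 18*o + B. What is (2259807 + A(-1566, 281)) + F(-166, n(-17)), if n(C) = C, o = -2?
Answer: -342004987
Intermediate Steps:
F(B, H) = -36 + B (F(B, H) = 18*(-2) + B = -36 + B)
A(E, R) = (187 + E)*(E + 2*R*(166 + R)) (A(E, R) = (187 + E)*((2*R)*(166 + R) + E) = (187 + E)*(2*R*(166 + R) + E) = (187 + E)*(E + 2*R*(166 + R)))
(2259807 + A(-1566, 281)) + F(-166, n(-17)) = (2259807 + ((-1566)² + 187*(-1566) + 374*281² + 62084*281 + 2*(-1566)*281² + 332*(-1566)*281)) + (-36 - 166) = (2259807 + (2452356 - 292842 + 374*78961 + 17445604 + 2*(-1566)*78961 - 146095272)) - 202 = (2259807 + (2452356 - 292842 + 29531414 + 17445604 - 247305852 - 146095272)) - 202 = (2259807 - 344264592) - 202 = -342004785 - 202 = -342004987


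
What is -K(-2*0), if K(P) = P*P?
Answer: 0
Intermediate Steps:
K(P) = P**2
-K(-2*0) = -(-2*0)**2 = -1*0**2 = -1*0 = 0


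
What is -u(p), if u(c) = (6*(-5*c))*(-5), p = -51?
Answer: 7650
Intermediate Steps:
u(c) = 150*c (u(c) = -30*c*(-5) = 150*c)
-u(p) = -150*(-51) = -1*(-7650) = 7650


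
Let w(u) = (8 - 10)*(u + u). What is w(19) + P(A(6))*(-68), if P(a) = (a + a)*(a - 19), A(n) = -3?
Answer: -9052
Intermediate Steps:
w(u) = -4*u
P(a) = 2*a*(-19 + a) (P(a) = (2*a)*(-19 + a) = 2*a*(-19 + a))
w(19) + P(A(6))*(-68) = -4*19 + (2*(-3)*(-19 - 3))*(-68) = -76 + (2*(-3)*(-22))*(-68) = -76 + 132*(-68) = -76 - 8976 = -9052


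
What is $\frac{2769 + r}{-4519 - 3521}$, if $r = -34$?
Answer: $- \frac{547}{1608} \approx -0.34017$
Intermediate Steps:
$\frac{2769 + r}{-4519 - 3521} = \frac{2769 - 34}{-4519 - 3521} = \frac{2735}{-8040} = 2735 \left(- \frac{1}{8040}\right) = - \frac{547}{1608}$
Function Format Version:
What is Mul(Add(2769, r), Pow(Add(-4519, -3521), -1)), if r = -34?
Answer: Rational(-547, 1608) ≈ -0.34017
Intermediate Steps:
Mul(Add(2769, r), Pow(Add(-4519, -3521), -1)) = Mul(Add(2769, -34), Pow(Add(-4519, -3521), -1)) = Mul(2735, Pow(-8040, -1)) = Mul(2735, Rational(-1, 8040)) = Rational(-547, 1608)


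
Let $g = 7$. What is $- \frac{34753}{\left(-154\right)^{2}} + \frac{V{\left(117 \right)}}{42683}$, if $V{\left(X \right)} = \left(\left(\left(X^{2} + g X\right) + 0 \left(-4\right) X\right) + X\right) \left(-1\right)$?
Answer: $- \frac{1830208799}{1012270028} \approx -1.808$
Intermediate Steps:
$V{\left(X \right)} = - X^{2} - 8 X$ ($V{\left(X \right)} = \left(\left(\left(X^{2} + 7 X\right) + 0 \left(-4\right) X\right) + X\right) \left(-1\right) = \left(\left(\left(X^{2} + 7 X\right) + 0 X\right) + X\right) \left(-1\right) = \left(\left(\left(X^{2} + 7 X\right) + 0\right) + X\right) \left(-1\right) = \left(\left(X^{2} + 7 X\right) + X\right) \left(-1\right) = \left(X^{2} + 8 X\right) \left(-1\right) = - X^{2} - 8 X$)
$- \frac{34753}{\left(-154\right)^{2}} + \frac{V{\left(117 \right)}}{42683} = - \frac{34753}{\left(-154\right)^{2}} + \frac{\left(-1\right) 117 \left(8 + 117\right)}{42683} = - \frac{34753}{23716} + \left(-1\right) 117 \cdot 125 \cdot \frac{1}{42683} = \left(-34753\right) \frac{1}{23716} - \frac{14625}{42683} = - \frac{34753}{23716} - \frac{14625}{42683} = - \frac{1830208799}{1012270028}$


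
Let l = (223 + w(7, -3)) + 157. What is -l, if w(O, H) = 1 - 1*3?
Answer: -378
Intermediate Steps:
w(O, H) = -2 (w(O, H) = 1 - 3 = -2)
l = 378 (l = (223 - 2) + 157 = 221 + 157 = 378)
-l = -1*378 = -378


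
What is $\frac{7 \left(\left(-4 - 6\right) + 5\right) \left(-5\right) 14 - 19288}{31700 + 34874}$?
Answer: $- \frac{8419}{33287} \approx -0.25292$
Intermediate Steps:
$\frac{7 \left(\left(-4 - 6\right) + 5\right) \left(-5\right) 14 - 19288}{31700 + 34874} = \frac{7 \left(\left(-4 - 6\right) + 5\right) \left(-5\right) 14 - 19288}{66574} = \left(7 \left(-10 + 5\right) \left(-5\right) 14 - 19288\right) \frac{1}{66574} = \left(7 \left(\left(-5\right) \left(-5\right)\right) 14 - 19288\right) \frac{1}{66574} = \left(7 \cdot 25 \cdot 14 - 19288\right) \frac{1}{66574} = \left(175 \cdot 14 - 19288\right) \frac{1}{66574} = \left(2450 - 19288\right) \frac{1}{66574} = \left(-16838\right) \frac{1}{66574} = - \frac{8419}{33287}$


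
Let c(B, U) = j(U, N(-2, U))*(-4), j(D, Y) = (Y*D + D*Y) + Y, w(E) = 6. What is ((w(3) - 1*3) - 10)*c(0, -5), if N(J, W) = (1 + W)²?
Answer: -4032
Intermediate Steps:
j(D, Y) = Y + 2*D*Y (j(D, Y) = (D*Y + D*Y) + Y = 2*D*Y + Y = Y + 2*D*Y)
c(B, U) = -4*(1 + U)²*(1 + 2*U) (c(B, U) = ((1 + U)²*(1 + 2*U))*(-4) = -4*(1 + U)²*(1 + 2*U))
((w(3) - 1*3) - 10)*c(0, -5) = ((6 - 1*3) - 10)*((1 - 5)²*(-4 - 8*(-5))) = ((6 - 3) - 10)*((-4)²*(-4 + 40)) = (3 - 10)*(16*36) = -7*576 = -4032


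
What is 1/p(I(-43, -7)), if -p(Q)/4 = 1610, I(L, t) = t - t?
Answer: -1/6440 ≈ -0.00015528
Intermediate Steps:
I(L, t) = 0
p(Q) = -6440 (p(Q) = -4*1610 = -6440)
1/p(I(-43, -7)) = 1/(-6440) = -1/6440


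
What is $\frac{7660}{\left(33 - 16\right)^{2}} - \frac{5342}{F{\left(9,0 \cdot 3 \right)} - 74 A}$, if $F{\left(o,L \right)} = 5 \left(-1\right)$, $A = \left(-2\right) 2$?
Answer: $\frac{685222}{84099} \approx 8.1478$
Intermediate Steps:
$A = -4$
$F{\left(o,L \right)} = -5$
$\frac{7660}{\left(33 - 16\right)^{2}} - \frac{5342}{F{\left(9,0 \cdot 3 \right)} - 74 A} = \frac{7660}{\left(33 - 16\right)^{2}} - \frac{5342}{-5 - -296} = \frac{7660}{17^{2}} - \frac{5342}{-5 + 296} = \frac{7660}{289} - \frac{5342}{291} = \frac{685222}{84099}$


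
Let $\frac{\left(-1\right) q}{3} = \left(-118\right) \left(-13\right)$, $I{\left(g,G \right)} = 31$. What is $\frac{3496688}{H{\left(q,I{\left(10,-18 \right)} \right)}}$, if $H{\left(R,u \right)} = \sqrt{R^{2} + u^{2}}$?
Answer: $\frac{3496688 \sqrt{73285}}{1245845} \approx 759.8$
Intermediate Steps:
$q = -4602$ ($q = - 3 \left(\left(-118\right) \left(-13\right)\right) = \left(-3\right) 1534 = -4602$)
$\frac{3496688}{H{\left(q,I{\left(10,-18 \right)} \right)}} = \frac{3496688}{\sqrt{\left(-4602\right)^{2} + 31^{2}}} = \frac{3496688}{\sqrt{21178404 + 961}} = \frac{3496688}{\sqrt{21179365}} = \frac{3496688}{17 \sqrt{73285}} = 3496688 \frac{\sqrt{73285}}{1245845} = \frac{3496688 \sqrt{73285}}{1245845}$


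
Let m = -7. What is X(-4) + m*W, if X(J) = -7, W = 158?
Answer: -1113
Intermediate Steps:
X(-4) + m*W = -7 - 7*158 = -7 - 1106 = -1113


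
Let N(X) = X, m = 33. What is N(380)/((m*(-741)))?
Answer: -20/1287 ≈ -0.015540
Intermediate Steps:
N(380)/((m*(-741))) = 380/((33*(-741))) = 380/(-24453) = 380*(-1/24453) = -20/1287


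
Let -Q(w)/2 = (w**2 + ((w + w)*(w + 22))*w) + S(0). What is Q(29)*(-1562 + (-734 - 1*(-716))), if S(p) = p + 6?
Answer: 273747640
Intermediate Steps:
S(p) = 6 + p
Q(w) = -12 - 2*w**2 - 4*w**2*(22 + w) (Q(w) = -2*((w**2 + ((w + w)*(w + 22))*w) + (6 + 0)) = -2*((w**2 + ((2*w)*(22 + w))*w) + 6) = -2*((w**2 + (2*w*(22 + w))*w) + 6) = -2*((w**2 + 2*w**2*(22 + w)) + 6) = -2*(6 + w**2 + 2*w**2*(22 + w)) = -12 - 2*w**2 - 4*w**2*(22 + w))
Q(29)*(-1562 + (-734 - 1*(-716))) = (-12 - 90*29**2 - 4*29**3)*(-1562 + (-734 - 1*(-716))) = (-12 - 90*841 - 4*24389)*(-1562 + (-734 + 716)) = (-12 - 75690 - 97556)*(-1562 - 18) = -173258*(-1580) = 273747640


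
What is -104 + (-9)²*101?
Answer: 8077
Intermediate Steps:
-104 + (-9)²*101 = -104 + 81*101 = -104 + 8181 = 8077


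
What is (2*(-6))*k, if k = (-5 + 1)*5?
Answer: 240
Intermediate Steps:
k = -20 (k = -4*5 = -20)
(2*(-6))*k = (2*(-6))*(-20) = -12*(-20) = 240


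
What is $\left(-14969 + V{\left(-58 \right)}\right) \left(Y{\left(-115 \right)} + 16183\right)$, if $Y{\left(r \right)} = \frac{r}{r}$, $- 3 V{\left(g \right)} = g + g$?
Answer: $- \frac{724897544}{3} \approx -2.4163 \cdot 10^{8}$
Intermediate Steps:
$V{\left(g \right)} = - \frac{2 g}{3}$ ($V{\left(g \right)} = - \frac{g + g}{3} = - \frac{2 g}{3}$)
$Y{\left(r \right)} = 1$
$\left(-14969 + V{\left(-58 \right)}\right) \left(Y{\left(-115 \right)} + 16183\right) = \left(-14969 - - \frac{116}{3}\right) \left(1 + 16183\right) = \left(-14969 + \frac{116}{3}\right) 16184 = \left(- \frac{44791}{3}\right) 16184 = - \frac{724897544}{3}$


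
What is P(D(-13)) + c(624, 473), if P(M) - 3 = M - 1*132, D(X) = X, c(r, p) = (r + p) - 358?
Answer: 597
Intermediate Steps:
c(r, p) = -358 + p + r (c(r, p) = (p + r) - 358 = -358 + p + r)
P(M) = -129 + M (P(M) = 3 + (M - 1*132) = 3 + (M - 132) = 3 + (-132 + M) = -129 + M)
P(D(-13)) + c(624, 473) = (-129 - 13) + (-358 + 473 + 624) = -142 + 739 = 597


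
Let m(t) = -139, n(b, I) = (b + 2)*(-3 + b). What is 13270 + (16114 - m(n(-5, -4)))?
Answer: 29523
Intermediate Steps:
n(b, I) = (-3 + b)*(2 + b) (n(b, I) = (2 + b)*(-3 + b) = (-3 + b)*(2 + b))
13270 + (16114 - m(n(-5, -4))) = 13270 + (16114 - 1*(-139)) = 13270 + (16114 + 139) = 13270 + 16253 = 29523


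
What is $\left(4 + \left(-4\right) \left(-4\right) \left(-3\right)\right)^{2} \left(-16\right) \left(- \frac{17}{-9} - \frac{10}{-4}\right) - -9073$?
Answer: $- \frac{1141895}{9} \approx -1.2688 \cdot 10^{5}$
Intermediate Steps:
$\left(4 + \left(-4\right) \left(-4\right) \left(-3\right)\right)^{2} \left(-16\right) \left(- \frac{17}{-9} - \frac{10}{-4}\right) - -9073 = \left(4 + 16 \left(-3\right)\right)^{2} \left(-16\right) \left(\left(-17\right) \left(- \frac{1}{9}\right) - - \frac{5}{2}\right) + 9073 = \left(4 - 48\right)^{2} \left(-16\right) \left(\frac{17}{9} + \frac{5}{2}\right) + 9073 = \left(-44\right)^{2} \left(-16\right) \frac{79}{18} + 9073 = 1936 \left(-16\right) \frac{79}{18} + 9073 = \left(-30976\right) \frac{79}{18} + 9073 = - \frac{1223552}{9} + 9073 = - \frac{1141895}{9}$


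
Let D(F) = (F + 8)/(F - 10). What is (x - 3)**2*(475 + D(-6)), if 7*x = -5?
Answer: 642031/98 ≈ 6551.3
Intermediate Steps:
x = -5/7 (x = (1/7)*(-5) = -5/7 ≈ -0.71429)
D(F) = (8 + F)/(-10 + F)
(x - 3)**2*(475 + D(-6)) = (-5/7 - 3)**2*(475 + (8 - 6)/(-10 - 6)) = (-26/7)**2*(475 + 2/(-16)) = 676*(475 - 1/16*2)/49 = 676*(475 - 1/8)/49 = (676/49)*(3799/8) = 642031/98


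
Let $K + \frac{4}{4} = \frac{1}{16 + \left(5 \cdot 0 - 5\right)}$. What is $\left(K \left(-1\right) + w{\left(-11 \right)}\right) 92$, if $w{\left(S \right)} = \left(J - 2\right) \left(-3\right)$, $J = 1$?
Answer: $\frac{3956}{11} \approx 359.64$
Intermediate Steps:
$w{\left(S \right)} = 3$ ($w{\left(S \right)} = \left(1 - 2\right) \left(-3\right) = \left(-1\right) \left(-3\right) = 3$)
$K = - \frac{10}{11}$ ($K = -1 + \frac{1}{16 + \left(5 \cdot 0 - 5\right)} = -1 + \frac{1}{16 + \left(0 - 5\right)} = -1 + \frac{1}{16 - 5} = -1 + \frac{1}{11} = - \frac{10}{11} \approx -0.90909$)
$\left(K \left(-1\right) + w{\left(-11 \right)}\right) 92 = \left(\left(- \frac{10}{11}\right) \left(-1\right) + 3\right) 92 = \left(\frac{10}{11} + 3\right) 92 = \frac{43}{11} \cdot 92 = \frac{3956}{11}$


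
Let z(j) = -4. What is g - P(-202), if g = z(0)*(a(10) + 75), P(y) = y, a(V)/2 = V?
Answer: -178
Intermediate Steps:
a(V) = 2*V
g = -380 (g = -4*(2*10 + 75) = -4*(20 + 75) = -4*95 = -380)
g - P(-202) = -380 - 1*(-202) = -380 + 202 = -178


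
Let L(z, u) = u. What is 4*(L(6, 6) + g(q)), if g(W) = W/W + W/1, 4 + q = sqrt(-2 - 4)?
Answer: 12 + 4*I*sqrt(6) ≈ 12.0 + 9.798*I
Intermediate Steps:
q = -4 + I*sqrt(6) (q = -4 + sqrt(-2 - 4) = -4 + sqrt(-6) = -4 + I*sqrt(6) ≈ -4.0 + 2.4495*I)
g(W) = 1 + W (g(W) = 1 + W*1 = 1 + W)
4*(L(6, 6) + g(q)) = 4*(6 + (1 + (-4 + I*sqrt(6)))) = 4*(6 + (-3 + I*sqrt(6))) = 4*(3 + I*sqrt(6)) = 12 + 4*I*sqrt(6)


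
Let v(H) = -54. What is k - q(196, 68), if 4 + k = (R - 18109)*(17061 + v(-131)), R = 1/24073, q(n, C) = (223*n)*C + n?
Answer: -7485550054804/24073 ≈ -3.1095e+8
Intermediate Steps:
q(n, C) = n + 223*C*n (q(n, C) = 223*C*n + n = n + 223*C*n)
R = 1/24073 ≈ 4.1540e-5
k = -7413996913984/24073 (k = -4 + (1/24073 - 18109)*(17061 - 54) = -4 - 435937956/24073*17007 = -4 - 7413996817692/24073 = -7413996913984/24073 ≈ -3.0798e+8)
k - q(196, 68) = -7413996913984/24073 - 196*(1 + 223*68) = -7413996913984/24073 - 196*(1 + 15164) = -7413996913984/24073 - 196*15165 = -7413996913984/24073 - 1*2972340 = -7413996913984/24073 - 2972340 = -7485550054804/24073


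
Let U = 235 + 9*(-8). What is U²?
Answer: 26569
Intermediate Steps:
U = 163 (U = 235 - 72 = 163)
U² = 163² = 26569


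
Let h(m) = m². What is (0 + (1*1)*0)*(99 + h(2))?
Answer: 0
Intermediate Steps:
(0 + (1*1)*0)*(99 + h(2)) = (0 + (1*1)*0)*(99 + 2²) = (0 + 1*0)*(99 + 4) = (0 + 0)*103 = 0*103 = 0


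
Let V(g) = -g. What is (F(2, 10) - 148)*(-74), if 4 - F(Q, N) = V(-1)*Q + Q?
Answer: 10952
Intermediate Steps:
F(Q, N) = 4 - 2*Q (F(Q, N) = 4 - ((-1*(-1))*Q + Q) = 4 - (1*Q + Q) = 4 - (Q + Q) = 4 - 2*Q)
(F(2, 10) - 148)*(-74) = ((4 - 2*2) - 148)*(-74) = ((4 - 4) - 148)*(-74) = (0 - 148)*(-74) = -148*(-74) = 10952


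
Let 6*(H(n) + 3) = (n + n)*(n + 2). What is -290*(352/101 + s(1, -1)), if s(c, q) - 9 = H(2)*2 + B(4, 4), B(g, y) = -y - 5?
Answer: -247660/303 ≈ -817.36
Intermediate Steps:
B(g, y) = -5 - y
H(n) = -3 + n*(2 + n)/3 (H(n) = -3 + ((n + n)*(n + 2))/6 = -3 + ((2*n)*(2 + n))/6 = -3 + (2*n*(2 + n))/6 = -3 + n*(2 + n)/3)
s(c, q) = -2/3 (s(c, q) = 9 + ((-3 + (1/3)*2**2 + (2/3)*2)*2 + (-5 - 1*4)) = 9 + ((-3 + (1/3)*4 + 4/3)*2 + (-5 - 4)) = 9 + ((-3 + 4/3 + 4/3)*2 - 9) = 9 + (-1/3*2 - 9) = 9 + (-2/3 - 9) = 9 - 29/3 = -2/3)
-290*(352/101 + s(1, -1)) = -290*(352/101 - 2/3) = -290*854/303 = -247660/303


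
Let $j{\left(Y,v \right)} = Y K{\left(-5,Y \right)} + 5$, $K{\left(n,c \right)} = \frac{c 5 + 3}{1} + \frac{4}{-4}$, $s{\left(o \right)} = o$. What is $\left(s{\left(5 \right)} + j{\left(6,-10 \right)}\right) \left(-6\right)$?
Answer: $-1212$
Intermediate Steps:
$K{\left(n,c \right)} = 2 + 5 c$ ($K{\left(n,c \right)} = \left(5 c + 3\right) 1 + 4 \left(- \frac{1}{4}\right) = \left(3 + 5 c\right) 1 - 1 = \left(3 + 5 c\right) - 1 = 2 + 5 c$)
$j{\left(Y,v \right)} = 5 + Y \left(2 + 5 Y\right)$ ($j{\left(Y,v \right)} = Y \left(2 + 5 Y\right) + 5 = 5 + Y \left(2 + 5 Y\right)$)
$\left(s{\left(5 \right)} + j{\left(6,-10 \right)}\right) \left(-6\right) = \left(5 + \left(5 + 6 \left(2 + 5 \cdot 6\right)\right)\right) \left(-6\right) = \left(5 + \left(5 + 6 \left(2 + 30\right)\right)\right) \left(-6\right) = \left(5 + \left(5 + 6 \cdot 32\right)\right) \left(-6\right) = \left(5 + \left(5 + 192\right)\right) \left(-6\right) = \left(5 + 197\right) \left(-6\right) = 202 \left(-6\right) = -1212$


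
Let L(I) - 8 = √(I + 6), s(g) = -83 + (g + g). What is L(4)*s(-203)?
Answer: -3912 - 489*√10 ≈ -5458.4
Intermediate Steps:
s(g) = -83 + 2*g
L(I) = 8 + √(6 + I) (L(I) = 8 + √(I + 6) = 8 + √(6 + I))
L(4)*s(-203) = (8 + √(6 + 4))*(-83 + 2*(-203)) = (8 + √10)*(-83 - 406) = (8 + √10)*(-489) = -3912 - 489*√10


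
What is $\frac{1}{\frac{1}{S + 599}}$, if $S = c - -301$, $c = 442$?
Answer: $1342$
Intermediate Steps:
$S = 743$ ($S = 442 - -301 = 442 + 301 = 743$)
$\frac{1}{\frac{1}{S + 599}} = \frac{1}{\frac{1}{743 + 599}} = \frac{1}{\frac{1}{1342}} = 1342$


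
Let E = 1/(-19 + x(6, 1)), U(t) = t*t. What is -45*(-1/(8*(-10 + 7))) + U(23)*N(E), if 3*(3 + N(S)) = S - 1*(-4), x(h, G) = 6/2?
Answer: -14313/16 ≈ -894.56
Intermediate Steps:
U(t) = t**2
x(h, G) = 3 (x(h, G) = 6*(1/2) = 3)
E = -1/16 (E = 1/(-19 + 3) = 1/(-16) = -1/16 ≈ -0.062500)
N(S) = -5/3 + S/3 (N(S) = -3 + (S - 1*(-4))/3 = -3 + (S + 4)/3 = -3 + (4 + S)/3 = -3 + (4/3 + S/3) = -5/3 + S/3)
-45*(-1/(8*(-10 + 7))) + U(23)*N(E) = -45*(-1/(8*(-10 + 7))) + 23**2*(-5/3 + (1/3)*(-1/16)) = -45/((-8*(-3))) + 529*(-5/3 - 1/48) = -45/24 + 529*(-27/16) = -45*1/24 - 14283/16 = -15/8 - 14283/16 = -14313/16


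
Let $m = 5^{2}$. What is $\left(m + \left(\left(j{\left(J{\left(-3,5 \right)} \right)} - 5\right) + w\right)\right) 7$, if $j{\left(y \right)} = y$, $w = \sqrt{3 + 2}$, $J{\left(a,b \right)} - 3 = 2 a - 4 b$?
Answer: $-21 + 7 \sqrt{5} \approx -5.3475$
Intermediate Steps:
$J{\left(a,b \right)} = 3 - 4 b + 2 a$ ($J{\left(a,b \right)} = 3 + \left(2 a - 4 b\right) = 3 + \left(- 4 b + 2 a\right) = 3 - 4 b + 2 a$)
$w = \sqrt{5} \approx 2.2361$
$m = 25$
$\left(m + \left(\left(j{\left(J{\left(-3,5 \right)} \right)} - 5\right) + w\right)\right) 7 = \left(25 + \left(\left(\left(3 - 20 + 2 \left(-3\right)\right) - 5\right) + \sqrt{5}\right)\right) 7 = \left(25 + \left(\left(\left(3 - 20 - 6\right) - 5\right) + \sqrt{5}\right)\right) 7 = \left(25 + \left(\left(-23 - 5\right) + \sqrt{5}\right)\right) 7 = \left(25 - \left(28 - \sqrt{5}\right)\right) 7 = \left(-3 + \sqrt{5}\right) 7 = -21 + 7 \sqrt{5}$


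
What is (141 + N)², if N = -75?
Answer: 4356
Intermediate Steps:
(141 + N)² = (141 - 75)² = 66² = 4356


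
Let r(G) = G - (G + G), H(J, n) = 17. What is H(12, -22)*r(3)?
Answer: -51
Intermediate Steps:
r(G) = -G (r(G) = G - 2*G = -G)
H(12, -22)*r(3) = 17*(-1*3) = 17*(-3) = -51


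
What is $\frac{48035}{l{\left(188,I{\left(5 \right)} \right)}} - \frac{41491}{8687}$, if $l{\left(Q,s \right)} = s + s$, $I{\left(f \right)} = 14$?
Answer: $\frac{59445471}{34748} \approx 1710.8$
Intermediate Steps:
$l{\left(Q,s \right)} = 2 s$
$\frac{48035}{l{\left(188,I{\left(5 \right)} \right)}} - \frac{41491}{8687} = \frac{48035}{2 \cdot 14} - \frac{41491}{8687} = \frac{48035}{28} - \frac{41491}{8687} = \frac{59445471}{34748}$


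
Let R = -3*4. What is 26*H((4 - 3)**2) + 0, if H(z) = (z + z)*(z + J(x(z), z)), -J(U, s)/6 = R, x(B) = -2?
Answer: 3796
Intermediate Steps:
R = -12
J(U, s) = 72 (J(U, s) = -6*(-12) = 72)
H(z) = 2*z*(72 + z) (H(z) = (z + z)*(z + 72) = (2*z)*(72 + z) = 2*z*(72 + z))
26*H((4 - 3)**2) + 0 = 26*(2*(4 - 3)**2*(72 + (4 - 3)**2)) + 0 = 26*(2*1**2*(72 + 1**2)) + 0 = 26*(2*1*(72 + 1)) + 0 = 26*(2*1*73) + 0 = 26*146 + 0 = 3796 + 0 = 3796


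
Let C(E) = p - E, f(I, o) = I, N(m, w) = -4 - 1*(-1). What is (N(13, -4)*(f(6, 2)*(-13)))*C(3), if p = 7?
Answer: 936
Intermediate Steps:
N(m, w) = -3 (N(m, w) = -4 + 1 = -3)
C(E) = 7 - E
(N(13, -4)*(f(6, 2)*(-13)))*C(3) = (-18*(-13))*(7 - 1*3) = (-3*(-78))*(7 - 3) = 234*4 = 936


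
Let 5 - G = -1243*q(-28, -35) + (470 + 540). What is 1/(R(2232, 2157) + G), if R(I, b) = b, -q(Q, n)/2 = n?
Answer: 1/88162 ≈ 1.1343e-5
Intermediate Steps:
q(Q, n) = -2*n
G = 86005 (G = 5 - (-(-2486)*(-35) + (470 + 540)) = 5 - (-1243*70 + 1010) = 5 - (-87010 + 1010) = 5 - 1*(-86000) = 5 + 86000 = 86005)
1/(R(2232, 2157) + G) = 1/(2157 + 86005) = 1/88162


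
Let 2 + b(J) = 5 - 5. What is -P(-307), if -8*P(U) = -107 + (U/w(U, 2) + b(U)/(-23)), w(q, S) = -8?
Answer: -12611/1472 ≈ -8.5673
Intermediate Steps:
b(J) = -2 (b(J) = -2 + (5 - 5) = -2 + 0 = -2)
P(U) = 2459/184 + U/64 (P(U) = -(-107 + (U/(-8) - 2/(-23)))/8 = -(-107 + (U*(-⅛) - 2*(-1/23)))/8 = -(-107 + (-U/8 + 2/23))/8 = -(-107 + (2/23 - U/8))/8 = -(-2459/23 - U/8)/8 = 2459/184 + U/64)
-P(-307) = -(2459/184 + (1/64)*(-307)) = -(2459/184 - 307/64) = -1*12611/1472 = -12611/1472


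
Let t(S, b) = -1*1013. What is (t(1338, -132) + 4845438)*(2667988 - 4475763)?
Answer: -8757630404375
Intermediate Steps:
t(S, b) = -1013
(t(1338, -132) + 4845438)*(2667988 - 4475763) = (-1013 + 4845438)*(2667988 - 4475763) = 4844425*(-1807775) = -8757630404375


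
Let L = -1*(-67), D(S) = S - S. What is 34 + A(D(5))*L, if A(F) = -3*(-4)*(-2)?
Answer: -1574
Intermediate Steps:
D(S) = 0
L = 67
A(F) = -24 (A(F) = 12*(-2) = -24)
34 + A(D(5))*L = 34 - 24*67 = 34 - 1608 = -1574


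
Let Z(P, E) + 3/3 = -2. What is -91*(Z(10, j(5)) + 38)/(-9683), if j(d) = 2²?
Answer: 3185/9683 ≈ 0.32893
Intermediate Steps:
j(d) = 4
Z(P, E) = -3 (Z(P, E) = -1 - 2 = -3)
-91*(Z(10, j(5)) + 38)/(-9683) = -91*(-3 + 38)/(-9683) = -91*35*(-1/9683) = -3185*(-1/9683) = 3185/9683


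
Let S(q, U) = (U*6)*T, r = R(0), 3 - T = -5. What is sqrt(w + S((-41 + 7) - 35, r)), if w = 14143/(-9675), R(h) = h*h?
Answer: I*sqrt(608149)/645 ≈ 1.2091*I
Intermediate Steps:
T = 8 (T = 3 - 1*(-5) = 3 + 5 = 8)
R(h) = h**2
r = 0 (r = 0**2 = 0)
S(q, U) = 48*U (S(q, U) = (U*6)*8 = (6*U)*8 = 48*U)
w = -14143/9675 (w = 14143*(-1/9675) = -14143/9675 ≈ -1.4618)
sqrt(w + S((-41 + 7) - 35, r)) = sqrt(-14143/9675 + 48*0) = sqrt(-14143/9675 + 0) = sqrt(-14143/9675) = I*sqrt(608149)/645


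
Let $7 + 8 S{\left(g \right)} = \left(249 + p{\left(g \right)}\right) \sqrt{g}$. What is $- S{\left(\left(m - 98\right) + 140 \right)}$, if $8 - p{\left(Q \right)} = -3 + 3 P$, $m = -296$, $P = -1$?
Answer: $\frac{7}{8} - \frac{263 i \sqrt{254}}{8} \approx 0.875 - 523.94 i$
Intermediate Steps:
$p{\left(Q \right)} = 14$ ($p{\left(Q \right)} = 8 - \left(-3 + 3 \left(-1\right)\right) = 8 - \left(-3 - 3\right) = 8 - -6 = 8 + 6 = 14$)
$S{\left(g \right)} = - \frac{7}{8} + \frac{263 \sqrt{g}}{8}$ ($S{\left(g \right)} = - \frac{7}{8} + \frac{\left(249 + 14\right) \sqrt{g}}{8} = - \frac{7}{8} + \frac{263 \sqrt{g}}{8}$)
$- S{\left(\left(m - 98\right) + 140 \right)} = - (- \frac{7}{8} + \frac{263 \sqrt{\left(-296 - 98\right) + 140}}{8}) = - (- \frac{7}{8} + \frac{263 \sqrt{-394 + 140}}{8}) = - (- \frac{7}{8} + \frac{263 \sqrt{-254}}{8}) = - (- \frac{7}{8} + \frac{263 i \sqrt{254}}{8}) = \frac{7}{8} - \frac{263 i \sqrt{254}}{8}$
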